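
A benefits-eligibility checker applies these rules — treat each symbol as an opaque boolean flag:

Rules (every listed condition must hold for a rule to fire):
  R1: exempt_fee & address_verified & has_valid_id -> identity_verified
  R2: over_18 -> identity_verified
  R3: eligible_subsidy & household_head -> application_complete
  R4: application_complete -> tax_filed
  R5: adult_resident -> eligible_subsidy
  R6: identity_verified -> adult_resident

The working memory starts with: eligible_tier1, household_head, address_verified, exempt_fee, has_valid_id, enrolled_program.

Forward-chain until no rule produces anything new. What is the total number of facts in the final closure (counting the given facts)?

11

Round 1 fires R1, giving identity_verified.
Round 2 fires R6, giving adult_resident.
Round 3 fires R5, giving eligible_subsidy.
Round 4 fires R3, giving application_complete.
Round 5 fires R4, giving tax_filed.
Closure: {address_verified, adult_resident, application_complete, eligible_subsidy, eligible_tier1, enrolled_program, exempt_fee, has_valid_id, household_head, identity_verified, tax_filed} — 11 facts.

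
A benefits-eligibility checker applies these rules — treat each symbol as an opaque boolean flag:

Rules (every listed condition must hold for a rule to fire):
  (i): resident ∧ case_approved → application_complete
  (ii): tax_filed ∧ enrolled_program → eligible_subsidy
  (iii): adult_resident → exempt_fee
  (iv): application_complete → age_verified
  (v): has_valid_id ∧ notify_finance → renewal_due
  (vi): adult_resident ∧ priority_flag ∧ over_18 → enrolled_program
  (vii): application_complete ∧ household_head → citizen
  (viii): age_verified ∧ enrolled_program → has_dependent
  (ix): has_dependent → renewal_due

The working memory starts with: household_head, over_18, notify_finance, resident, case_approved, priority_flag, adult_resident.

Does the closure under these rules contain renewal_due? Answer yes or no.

yes

[1] (i) [resident ∧ case_approved → application_complete]; (iii) [adult_resident → exempt_fee]; (vi) [adult_resident ∧ priority_flag ∧ over_18 → enrolled_program]. ⇒ new: application_complete, exempt_fee, enrolled_program.
[2] (iv) [application_complete → age_verified]; (vii) [application_complete ∧ household_head → citizen]. ⇒ new: age_verified, citizen.
[3] (viii) [age_verified ∧ enrolled_program → has_dependent]. ⇒ new: has_dependent.
[4] (ix) [has_dependent → renewal_due]. ⇒ new: renewal_due.
renewal_due appears in round 4, so it is derivable.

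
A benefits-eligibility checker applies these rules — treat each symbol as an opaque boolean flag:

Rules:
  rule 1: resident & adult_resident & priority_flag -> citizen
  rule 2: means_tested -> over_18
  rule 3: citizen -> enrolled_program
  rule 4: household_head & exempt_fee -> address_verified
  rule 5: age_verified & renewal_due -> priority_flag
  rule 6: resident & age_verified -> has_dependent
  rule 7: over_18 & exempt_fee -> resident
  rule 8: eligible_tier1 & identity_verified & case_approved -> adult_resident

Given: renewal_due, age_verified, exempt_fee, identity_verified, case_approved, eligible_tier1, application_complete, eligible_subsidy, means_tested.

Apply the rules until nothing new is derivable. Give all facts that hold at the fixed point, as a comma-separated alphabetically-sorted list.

adult_resident, age_verified, application_complete, case_approved, citizen, eligible_subsidy, eligible_tier1, enrolled_program, exempt_fee, has_dependent, identity_verified, means_tested, over_18, priority_flag, renewal_due, resident

Round 1: rule 2 [means_tested -> over_18]; rule 5 [age_verified & renewal_due -> priority_flag]; rule 8 [eligible_tier1 & identity_verified & case_approved -> adult_resident]. New: over_18, priority_flag, adult_resident.
Round 2: rule 7 [over_18 & exempt_fee -> resident]. New: resident.
Round 3: rule 1 [resident & adult_resident & priority_flag -> citizen]; rule 6 [resident & age_verified -> has_dependent]. New: citizen, has_dependent.
Round 4: rule 3 [citizen -> enrolled_program]. New: enrolled_program.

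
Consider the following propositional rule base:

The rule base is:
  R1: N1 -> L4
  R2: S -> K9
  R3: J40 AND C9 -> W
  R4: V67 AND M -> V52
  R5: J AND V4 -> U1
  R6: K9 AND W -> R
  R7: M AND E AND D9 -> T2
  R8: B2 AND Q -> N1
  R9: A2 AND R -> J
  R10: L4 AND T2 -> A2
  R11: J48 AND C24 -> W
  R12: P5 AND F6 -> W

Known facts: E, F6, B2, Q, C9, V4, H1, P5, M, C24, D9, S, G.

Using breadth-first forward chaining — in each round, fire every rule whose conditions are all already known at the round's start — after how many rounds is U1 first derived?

[1] R2 [S -> K9]; R7 [M AND E AND D9 -> T2]; R8 [B2 AND Q -> N1]; R12 [P5 AND F6 -> W]. ⇒ new: K9, T2, N1, W.
[2] R1 [N1 -> L4]; R6 [K9 AND W -> R]. ⇒ new: L4, R.
[3] R10 [L4 AND T2 -> A2]. ⇒ new: A2.
[4] R9 [A2 AND R -> J]. ⇒ new: J.
[5] R5 [J AND V4 -> U1]. ⇒ new: U1.
U1 first appears in round 5.

5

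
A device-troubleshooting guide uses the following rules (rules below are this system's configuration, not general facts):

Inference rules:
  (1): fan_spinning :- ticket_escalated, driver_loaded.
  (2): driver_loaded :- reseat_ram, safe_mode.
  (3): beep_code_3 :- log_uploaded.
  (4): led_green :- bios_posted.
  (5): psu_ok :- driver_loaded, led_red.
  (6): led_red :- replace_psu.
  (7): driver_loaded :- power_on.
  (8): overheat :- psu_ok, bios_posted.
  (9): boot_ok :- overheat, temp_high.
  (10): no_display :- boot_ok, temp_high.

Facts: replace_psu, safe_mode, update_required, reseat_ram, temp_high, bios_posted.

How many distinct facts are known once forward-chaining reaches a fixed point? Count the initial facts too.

Round 1 fires (2), (4), (6), giving driver_loaded, led_green, led_red.
Round 2 fires (5), giving psu_ok.
Round 3 fires (8), giving overheat.
Round 4 fires (9), giving boot_ok.
Round 5 fires (10), giving no_display.
Closure: {bios_posted, boot_ok, driver_loaded, led_green, led_red, no_display, overheat, psu_ok, replace_psu, reseat_ram, safe_mode, temp_high, update_required} — 13 facts.

13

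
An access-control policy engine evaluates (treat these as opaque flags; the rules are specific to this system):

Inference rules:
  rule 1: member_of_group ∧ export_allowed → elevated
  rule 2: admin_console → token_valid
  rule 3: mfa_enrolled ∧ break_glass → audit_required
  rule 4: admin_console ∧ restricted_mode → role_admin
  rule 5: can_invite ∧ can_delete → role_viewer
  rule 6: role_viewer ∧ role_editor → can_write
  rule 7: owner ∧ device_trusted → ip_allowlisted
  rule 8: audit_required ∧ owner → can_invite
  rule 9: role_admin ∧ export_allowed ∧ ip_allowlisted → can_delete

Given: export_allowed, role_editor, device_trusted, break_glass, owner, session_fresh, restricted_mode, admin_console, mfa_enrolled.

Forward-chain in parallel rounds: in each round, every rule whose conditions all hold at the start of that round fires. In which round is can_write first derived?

Round 1: rule 2 [admin_console → token_valid]; rule 3 [mfa_enrolled ∧ break_glass → audit_required]; rule 4 [admin_console ∧ restricted_mode → role_admin]; rule 7 [owner ∧ device_trusted → ip_allowlisted]. Adds token_valid, audit_required, role_admin, ip_allowlisted.
Round 2: rule 8 [audit_required ∧ owner → can_invite]; rule 9 [role_admin ∧ export_allowed ∧ ip_allowlisted → can_delete]. Adds can_invite, can_delete.
Round 3: rule 5 [can_invite ∧ can_delete → role_viewer]. Adds role_viewer.
Round 4: rule 6 [role_viewer ∧ role_editor → can_write]. Adds can_write.
can_write first appears in round 4.

4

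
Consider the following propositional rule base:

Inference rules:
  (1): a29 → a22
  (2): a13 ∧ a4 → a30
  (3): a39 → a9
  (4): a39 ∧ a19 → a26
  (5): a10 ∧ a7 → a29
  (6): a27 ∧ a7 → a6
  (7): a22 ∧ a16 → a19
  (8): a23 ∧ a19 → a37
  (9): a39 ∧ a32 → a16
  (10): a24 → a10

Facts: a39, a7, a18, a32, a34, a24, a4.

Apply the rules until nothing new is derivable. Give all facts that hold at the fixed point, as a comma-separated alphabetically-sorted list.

Round 1: (3) [a39 → a9]; (9) [a39 ∧ a32 → a16]; (10) [a24 → a10]. New: a9, a16, a10.
Round 2: (5) [a10 ∧ a7 → a29]. New: a29.
Round 3: (1) [a29 → a22]. New: a22.
Round 4: (7) [a22 ∧ a16 → a19]. New: a19.
Round 5: (4) [a39 ∧ a19 → a26]. New: a26.

a10, a16, a18, a19, a22, a24, a26, a29, a32, a34, a39, a4, a7, a9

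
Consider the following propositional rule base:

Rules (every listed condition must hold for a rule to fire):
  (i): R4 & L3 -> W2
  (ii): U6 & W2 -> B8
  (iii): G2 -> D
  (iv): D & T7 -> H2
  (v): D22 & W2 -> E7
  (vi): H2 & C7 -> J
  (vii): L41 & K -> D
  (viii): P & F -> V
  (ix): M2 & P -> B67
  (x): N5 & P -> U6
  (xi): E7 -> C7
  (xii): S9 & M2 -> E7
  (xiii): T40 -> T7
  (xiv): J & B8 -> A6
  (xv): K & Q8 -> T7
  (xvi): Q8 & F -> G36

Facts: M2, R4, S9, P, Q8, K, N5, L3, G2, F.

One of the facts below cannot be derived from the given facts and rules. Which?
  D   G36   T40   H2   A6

Round 1: (i) [R4 & L3 -> W2]; (iii) [G2 -> D]; (viii) [P & F -> V]; (ix) [M2 & P -> B67]; (x) [N5 & P -> U6]; (xii) [S9 & M2 -> E7]; (xv) [K & Q8 -> T7]; (xvi) [Q8 & F -> G36]. Adds W2, D, V, B67, U6, E7, T7, G36.
Round 2: (ii) [U6 & W2 -> B8]; (iv) [D & T7 -> H2]; (xi) [E7 -> C7]. Adds B8, H2, C7.
Round 3: (vi) [H2 & C7 -> J]. Adds J.
Round 4: (xiv) [J & B8 -> A6]. Adds A6.
Derived: D (round 1), H2 (round 2), A6 (round 4), G36 (round 1). T40 never appears in any round.

T40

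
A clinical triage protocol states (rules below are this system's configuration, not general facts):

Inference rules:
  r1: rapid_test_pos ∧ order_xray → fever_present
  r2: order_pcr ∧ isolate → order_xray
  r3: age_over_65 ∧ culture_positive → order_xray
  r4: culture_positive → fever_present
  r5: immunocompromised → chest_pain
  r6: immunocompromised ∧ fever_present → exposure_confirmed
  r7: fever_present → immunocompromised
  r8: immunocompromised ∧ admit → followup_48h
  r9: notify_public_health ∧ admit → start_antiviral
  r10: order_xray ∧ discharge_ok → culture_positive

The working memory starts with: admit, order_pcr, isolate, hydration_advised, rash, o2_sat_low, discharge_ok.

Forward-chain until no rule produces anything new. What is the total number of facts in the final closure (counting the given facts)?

[1] r2 [order_pcr ∧ isolate → order_xray]. ⇒ new: order_xray.
[2] r10 [order_xray ∧ discharge_ok → culture_positive]. ⇒ new: culture_positive.
[3] r4 [culture_positive → fever_present]. ⇒ new: fever_present.
[4] r7 [fever_present → immunocompromised]. ⇒ new: immunocompromised.
[5] r5 [immunocompromised → chest_pain]; r6 [immunocompromised ∧ fever_present → exposure_confirmed]; r8 [immunocompromised ∧ admit → followup_48h]. ⇒ new: chest_pain, exposure_confirmed, followup_48h.
Closure: {admit, chest_pain, culture_positive, discharge_ok, exposure_confirmed, fever_present, followup_48h, hydration_advised, immunocompromised, isolate, o2_sat_low, order_pcr, order_xray, rash} — 14 facts.

14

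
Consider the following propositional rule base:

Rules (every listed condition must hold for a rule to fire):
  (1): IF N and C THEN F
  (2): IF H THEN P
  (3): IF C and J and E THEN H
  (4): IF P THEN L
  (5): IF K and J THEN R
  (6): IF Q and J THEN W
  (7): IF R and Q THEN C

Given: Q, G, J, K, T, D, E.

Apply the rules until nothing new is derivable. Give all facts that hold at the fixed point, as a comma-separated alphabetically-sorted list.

C, D, E, G, H, J, K, L, P, Q, R, T, W

Round 1 — (5), (6), derive R, W.
Round 2 — (7), derive C.
Round 3 — (3), derive H.
Round 4 — (2), derive P.
Round 5 — (4), derive L.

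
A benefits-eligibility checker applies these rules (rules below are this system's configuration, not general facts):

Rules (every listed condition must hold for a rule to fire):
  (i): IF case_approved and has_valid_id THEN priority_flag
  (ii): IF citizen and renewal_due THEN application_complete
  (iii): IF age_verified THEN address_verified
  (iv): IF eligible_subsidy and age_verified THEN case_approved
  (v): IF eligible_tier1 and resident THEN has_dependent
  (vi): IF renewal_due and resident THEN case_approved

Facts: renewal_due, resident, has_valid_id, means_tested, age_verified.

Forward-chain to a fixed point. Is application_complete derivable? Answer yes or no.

no

[1] (iii) [IF age_verified THEN address_verified]; (vi) [IF renewal_due and resident THEN case_approved]. ⇒ new: address_verified, case_approved.
[2] (i) [IF case_approved and has_valid_id THEN priority_flag]. ⇒ new: priority_flag.
Fixed point reached. application_complete is concluded only by (ii); (ii) needs citizen (never derived).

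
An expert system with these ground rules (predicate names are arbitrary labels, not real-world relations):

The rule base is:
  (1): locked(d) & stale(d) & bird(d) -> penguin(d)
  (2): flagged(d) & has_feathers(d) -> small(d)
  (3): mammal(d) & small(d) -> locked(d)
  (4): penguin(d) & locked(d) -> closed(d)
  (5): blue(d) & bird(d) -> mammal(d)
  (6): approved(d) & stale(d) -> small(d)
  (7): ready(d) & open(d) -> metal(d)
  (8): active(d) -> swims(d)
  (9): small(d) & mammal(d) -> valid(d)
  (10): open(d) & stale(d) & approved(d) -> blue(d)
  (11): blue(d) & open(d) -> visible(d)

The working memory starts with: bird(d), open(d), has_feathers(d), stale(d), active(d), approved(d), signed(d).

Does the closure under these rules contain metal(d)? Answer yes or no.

no

[1] (6) [approved(d) & stale(d) -> small(d)]; (8) [active(d) -> swims(d)]; (10) [open(d) & stale(d) & approved(d) -> blue(d)]. ⇒ new: small(d), swims(d), blue(d).
[2] (5) [blue(d) & bird(d) -> mammal(d)]; (11) [blue(d) & open(d) -> visible(d)]. ⇒ new: mammal(d), visible(d).
[3] (3) [mammal(d) & small(d) -> locked(d)]; (9) [small(d) & mammal(d) -> valid(d)]. ⇒ new: locked(d), valid(d).
[4] (1) [locked(d) & stale(d) & bird(d) -> penguin(d)]. ⇒ new: penguin(d).
[5] (4) [penguin(d) & locked(d) -> closed(d)]. ⇒ new: closed(d).
Fixed point reached. metal(d) is concluded only by (7); (7) needs ready(d) (never derived).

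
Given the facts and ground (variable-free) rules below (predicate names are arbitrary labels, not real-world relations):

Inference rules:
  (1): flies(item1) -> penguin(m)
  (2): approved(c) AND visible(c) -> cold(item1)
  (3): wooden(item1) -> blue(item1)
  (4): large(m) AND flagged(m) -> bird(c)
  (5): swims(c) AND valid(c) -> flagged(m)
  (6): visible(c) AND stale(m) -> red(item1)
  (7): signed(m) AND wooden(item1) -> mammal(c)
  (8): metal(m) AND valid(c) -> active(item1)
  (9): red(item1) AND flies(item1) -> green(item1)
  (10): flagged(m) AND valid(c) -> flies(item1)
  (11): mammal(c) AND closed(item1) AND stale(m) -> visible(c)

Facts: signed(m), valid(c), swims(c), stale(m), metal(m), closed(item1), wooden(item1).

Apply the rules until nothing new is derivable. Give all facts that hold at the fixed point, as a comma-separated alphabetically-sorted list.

Round 1: (3) [wooden(item1) -> blue(item1)]; (5) [swims(c) AND valid(c) -> flagged(m)]; (7) [signed(m) AND wooden(item1) -> mammal(c)]; (8) [metal(m) AND valid(c) -> active(item1)]. New: blue(item1), flagged(m), mammal(c), active(item1).
Round 2: (10) [flagged(m) AND valid(c) -> flies(item1)]; (11) [mammal(c) AND closed(item1) AND stale(m) -> visible(c)]. New: flies(item1), visible(c).
Round 3: (1) [flies(item1) -> penguin(m)]; (6) [visible(c) AND stale(m) -> red(item1)]. New: penguin(m), red(item1).
Round 4: (9) [red(item1) AND flies(item1) -> green(item1)]. New: green(item1).

active(item1), blue(item1), closed(item1), flagged(m), flies(item1), green(item1), mammal(c), metal(m), penguin(m), red(item1), signed(m), stale(m), swims(c), valid(c), visible(c), wooden(item1)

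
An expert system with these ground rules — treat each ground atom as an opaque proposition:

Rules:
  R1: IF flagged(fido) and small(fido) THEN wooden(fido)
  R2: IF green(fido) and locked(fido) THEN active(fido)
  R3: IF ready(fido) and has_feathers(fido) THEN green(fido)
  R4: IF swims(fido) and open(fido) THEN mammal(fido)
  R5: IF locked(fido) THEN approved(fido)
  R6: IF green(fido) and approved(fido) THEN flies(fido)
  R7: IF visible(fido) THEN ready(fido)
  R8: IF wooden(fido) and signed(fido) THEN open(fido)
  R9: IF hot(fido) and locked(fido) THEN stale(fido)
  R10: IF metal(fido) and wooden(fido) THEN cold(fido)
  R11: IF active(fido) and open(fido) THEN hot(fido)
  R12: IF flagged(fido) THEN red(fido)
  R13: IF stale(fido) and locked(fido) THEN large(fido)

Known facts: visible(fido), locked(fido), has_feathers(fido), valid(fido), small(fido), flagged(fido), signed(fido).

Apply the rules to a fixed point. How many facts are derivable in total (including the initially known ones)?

18

Round 1 fires R1, R5, R7, R12, giving wooden(fido), approved(fido), ready(fido), red(fido).
Round 2 fires R3, R8, giving green(fido), open(fido).
Round 3 fires R2, R6, giving active(fido), flies(fido).
Round 4 fires R11, giving hot(fido).
Round 5 fires R9, giving stale(fido).
Round 6 fires R13, giving large(fido).
Closure: {active(fido), approved(fido), flagged(fido), flies(fido), green(fido), has_feathers(fido), hot(fido), large(fido), locked(fido), open(fido), ready(fido), red(fido), signed(fido), small(fido), stale(fido), valid(fido), visible(fido), wooden(fido)} — 18 facts.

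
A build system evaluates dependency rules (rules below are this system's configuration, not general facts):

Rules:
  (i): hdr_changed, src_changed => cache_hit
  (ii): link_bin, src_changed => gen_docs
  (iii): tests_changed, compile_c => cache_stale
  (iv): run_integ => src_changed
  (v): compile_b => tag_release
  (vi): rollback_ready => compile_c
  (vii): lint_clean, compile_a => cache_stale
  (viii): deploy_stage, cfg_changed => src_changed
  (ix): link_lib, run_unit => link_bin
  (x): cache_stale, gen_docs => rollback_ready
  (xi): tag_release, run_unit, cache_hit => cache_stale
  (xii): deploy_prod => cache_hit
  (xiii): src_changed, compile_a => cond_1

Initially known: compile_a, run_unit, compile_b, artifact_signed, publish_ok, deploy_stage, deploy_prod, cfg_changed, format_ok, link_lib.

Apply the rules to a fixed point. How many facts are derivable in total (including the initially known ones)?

Round 1: (v) [compile_b => tag_release]; (viii) [deploy_stage, cfg_changed => src_changed]; (ix) [link_lib, run_unit => link_bin]; (xii) [deploy_prod => cache_hit]. New: tag_release, src_changed, link_bin, cache_hit.
Round 2: (ii) [link_bin, src_changed => gen_docs]; (xi) [tag_release, run_unit, cache_hit => cache_stale]; (xiii) [src_changed, compile_a => cond_1]. New: gen_docs, cache_stale, cond_1.
Round 3: (x) [cache_stale, gen_docs => rollback_ready]. New: rollback_ready.
Round 4: (vi) [rollback_ready => compile_c]. New: compile_c.
Closure: {artifact_signed, cache_hit, cache_stale, cfg_changed, compile_a, compile_b, compile_c, cond_1, deploy_prod, deploy_stage, format_ok, gen_docs, link_bin, link_lib, publish_ok, rollback_ready, run_unit, src_changed, tag_release} — 19 facts.

19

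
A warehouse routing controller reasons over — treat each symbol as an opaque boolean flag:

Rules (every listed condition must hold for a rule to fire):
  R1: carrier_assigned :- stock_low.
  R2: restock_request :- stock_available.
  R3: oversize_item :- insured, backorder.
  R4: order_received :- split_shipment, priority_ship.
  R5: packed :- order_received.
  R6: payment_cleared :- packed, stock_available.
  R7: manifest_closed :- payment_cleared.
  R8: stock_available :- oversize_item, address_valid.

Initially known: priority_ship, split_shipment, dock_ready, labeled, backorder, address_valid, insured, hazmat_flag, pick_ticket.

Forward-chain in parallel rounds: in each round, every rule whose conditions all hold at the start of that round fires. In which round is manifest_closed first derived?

[1] R3 [oversize_item :- insured, backorder.]; R4 [order_received :- split_shipment, priority_ship.]. ⇒ new: oversize_item, order_received.
[2] R5 [packed :- order_received.]; R8 [stock_available :- oversize_item, address_valid.]. ⇒ new: packed, stock_available.
[3] R2 [restock_request :- stock_available.]; R6 [payment_cleared :- packed, stock_available.]. ⇒ new: restock_request, payment_cleared.
[4] R7 [manifest_closed :- payment_cleared.]. ⇒ new: manifest_closed.
manifest_closed first appears in round 4.

4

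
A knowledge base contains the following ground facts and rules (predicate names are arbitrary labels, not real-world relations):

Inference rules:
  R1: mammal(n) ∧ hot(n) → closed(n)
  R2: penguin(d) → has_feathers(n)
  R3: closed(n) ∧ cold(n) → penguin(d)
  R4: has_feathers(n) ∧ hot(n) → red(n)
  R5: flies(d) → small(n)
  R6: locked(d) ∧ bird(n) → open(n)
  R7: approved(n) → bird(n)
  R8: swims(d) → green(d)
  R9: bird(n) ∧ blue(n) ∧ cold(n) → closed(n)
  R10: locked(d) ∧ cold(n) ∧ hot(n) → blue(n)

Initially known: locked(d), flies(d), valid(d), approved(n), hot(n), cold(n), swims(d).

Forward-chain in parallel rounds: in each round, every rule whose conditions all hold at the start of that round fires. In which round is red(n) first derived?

Round 1: R5 [flies(d) → small(n)]; R7 [approved(n) → bird(n)]; R8 [swims(d) → green(d)]; R10 [locked(d) ∧ cold(n) ∧ hot(n) → blue(n)]. New: small(n), bird(n), green(d), blue(n).
Round 2: R6 [locked(d) ∧ bird(n) → open(n)]; R9 [bird(n) ∧ blue(n) ∧ cold(n) → closed(n)]. New: open(n), closed(n).
Round 3: R3 [closed(n) ∧ cold(n) → penguin(d)]. New: penguin(d).
Round 4: R2 [penguin(d) → has_feathers(n)]. New: has_feathers(n).
Round 5: R4 [has_feathers(n) ∧ hot(n) → red(n)]. New: red(n).
red(n) first appears in round 5.

5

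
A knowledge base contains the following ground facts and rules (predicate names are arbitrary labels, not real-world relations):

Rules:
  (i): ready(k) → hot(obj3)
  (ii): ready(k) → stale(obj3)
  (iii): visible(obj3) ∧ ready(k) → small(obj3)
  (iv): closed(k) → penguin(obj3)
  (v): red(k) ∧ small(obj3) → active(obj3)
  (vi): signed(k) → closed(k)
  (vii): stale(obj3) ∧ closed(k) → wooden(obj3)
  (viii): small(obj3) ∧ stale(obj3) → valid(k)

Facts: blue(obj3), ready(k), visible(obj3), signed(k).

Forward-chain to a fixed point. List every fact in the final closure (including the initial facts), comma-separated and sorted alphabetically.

Round 1: (i) [ready(k) → hot(obj3)]; (ii) [ready(k) → stale(obj3)]; (iii) [visible(obj3) ∧ ready(k) → small(obj3)]; (vi) [signed(k) → closed(k)]. Adds hot(obj3), stale(obj3), small(obj3), closed(k).
Round 2: (iv) [closed(k) → penguin(obj3)]; (vii) [stale(obj3) ∧ closed(k) → wooden(obj3)]; (viii) [small(obj3) ∧ stale(obj3) → valid(k)]. Adds penguin(obj3), wooden(obj3), valid(k).

blue(obj3), closed(k), hot(obj3), penguin(obj3), ready(k), signed(k), small(obj3), stale(obj3), valid(k), visible(obj3), wooden(obj3)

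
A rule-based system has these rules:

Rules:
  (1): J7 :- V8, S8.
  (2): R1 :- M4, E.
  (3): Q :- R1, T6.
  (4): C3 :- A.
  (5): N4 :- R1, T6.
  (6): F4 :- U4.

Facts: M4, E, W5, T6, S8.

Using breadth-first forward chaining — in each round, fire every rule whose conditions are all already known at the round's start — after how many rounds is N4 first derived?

2

Round 1: (2) [R1 :- M4, E.]. New: R1.
Round 2: (3) [Q :- R1, T6.]; (5) [N4 :- R1, T6.]. New: Q, N4.
N4 first appears in round 2.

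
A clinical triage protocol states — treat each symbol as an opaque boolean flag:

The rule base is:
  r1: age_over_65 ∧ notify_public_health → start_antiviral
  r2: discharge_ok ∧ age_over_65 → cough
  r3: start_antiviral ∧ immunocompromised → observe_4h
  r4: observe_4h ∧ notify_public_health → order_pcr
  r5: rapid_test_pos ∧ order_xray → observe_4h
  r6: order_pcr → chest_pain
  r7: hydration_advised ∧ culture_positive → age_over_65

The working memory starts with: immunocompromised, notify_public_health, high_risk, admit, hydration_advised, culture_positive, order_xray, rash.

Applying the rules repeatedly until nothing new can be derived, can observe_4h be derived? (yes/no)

yes

Round 1 fires r7, giving age_over_65.
Round 2 fires r1, giving start_antiviral.
Round 3 fires r3, giving observe_4h.
Round 4 fires r4, giving order_pcr.
Round 5 fires r6, giving chest_pain.
observe_4h appears in round 3, so it is derivable.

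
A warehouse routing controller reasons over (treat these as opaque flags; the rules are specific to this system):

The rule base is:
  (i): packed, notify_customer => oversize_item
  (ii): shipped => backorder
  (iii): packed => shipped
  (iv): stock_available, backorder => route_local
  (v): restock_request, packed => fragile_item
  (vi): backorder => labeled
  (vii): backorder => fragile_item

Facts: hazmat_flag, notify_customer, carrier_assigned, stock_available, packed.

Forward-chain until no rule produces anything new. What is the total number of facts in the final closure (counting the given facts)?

11

Round 1: (i) [packed, notify_customer => oversize_item]; (iii) [packed => shipped]. Adds oversize_item, shipped.
Round 2: (ii) [shipped => backorder]. Adds backorder.
Round 3: (iv) [stock_available, backorder => route_local]; (vi) [backorder => labeled]; (vii) [backorder => fragile_item]. Adds route_local, labeled, fragile_item.
Closure: {backorder, carrier_assigned, fragile_item, hazmat_flag, labeled, notify_customer, oversize_item, packed, route_local, shipped, stock_available} — 11 facts.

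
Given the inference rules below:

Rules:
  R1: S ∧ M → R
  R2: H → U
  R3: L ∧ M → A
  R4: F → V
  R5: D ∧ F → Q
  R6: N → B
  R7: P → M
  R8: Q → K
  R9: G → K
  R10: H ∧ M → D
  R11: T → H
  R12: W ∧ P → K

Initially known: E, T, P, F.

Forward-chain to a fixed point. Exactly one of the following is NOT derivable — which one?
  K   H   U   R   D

Round 1 — R4, R7, R11, derive V, M, H.
Round 2 — R2, R10, derive U, D.
Round 3 — R5, derive Q.
Round 4 — R8, derive K.
Derived: U (round 2), H (round 1), K (round 4), D (round 2). R never appears in any round.

R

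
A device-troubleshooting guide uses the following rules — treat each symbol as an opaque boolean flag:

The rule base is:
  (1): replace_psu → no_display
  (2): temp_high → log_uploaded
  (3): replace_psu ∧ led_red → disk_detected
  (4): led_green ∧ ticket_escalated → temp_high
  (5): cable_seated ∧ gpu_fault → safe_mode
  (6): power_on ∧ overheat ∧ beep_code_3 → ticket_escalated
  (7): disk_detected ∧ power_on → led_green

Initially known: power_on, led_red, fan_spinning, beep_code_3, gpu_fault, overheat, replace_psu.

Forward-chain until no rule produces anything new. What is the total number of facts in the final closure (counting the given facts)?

Round 1 fires (1), (3), (6), giving no_display, disk_detected, ticket_escalated.
Round 2 fires (7), giving led_green.
Round 3 fires (4), giving temp_high.
Round 4 fires (2), giving log_uploaded.
Closure: {beep_code_3, disk_detected, fan_spinning, gpu_fault, led_green, led_red, log_uploaded, no_display, overheat, power_on, replace_psu, temp_high, ticket_escalated} — 13 facts.

13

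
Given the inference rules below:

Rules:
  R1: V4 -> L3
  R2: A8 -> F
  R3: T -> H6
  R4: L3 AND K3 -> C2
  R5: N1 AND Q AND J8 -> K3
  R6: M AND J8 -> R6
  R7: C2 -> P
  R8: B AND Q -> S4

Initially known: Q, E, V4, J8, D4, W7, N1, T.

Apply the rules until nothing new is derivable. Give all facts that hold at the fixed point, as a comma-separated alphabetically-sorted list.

Round 1 fires R1, R3, R5, giving L3, H6, K3.
Round 2 fires R4, giving C2.
Round 3 fires R7, giving P.

C2, D4, E, H6, J8, K3, L3, N1, P, Q, T, V4, W7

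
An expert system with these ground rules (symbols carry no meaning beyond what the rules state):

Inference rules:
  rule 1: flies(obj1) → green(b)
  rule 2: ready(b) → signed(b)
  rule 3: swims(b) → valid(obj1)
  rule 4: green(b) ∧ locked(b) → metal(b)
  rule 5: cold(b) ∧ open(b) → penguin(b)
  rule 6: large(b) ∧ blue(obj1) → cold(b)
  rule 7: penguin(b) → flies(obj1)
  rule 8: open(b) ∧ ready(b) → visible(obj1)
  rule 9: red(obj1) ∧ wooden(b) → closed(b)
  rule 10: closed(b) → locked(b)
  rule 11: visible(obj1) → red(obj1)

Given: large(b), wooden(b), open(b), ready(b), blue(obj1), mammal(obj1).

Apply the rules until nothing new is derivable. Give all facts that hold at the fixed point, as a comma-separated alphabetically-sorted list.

blue(obj1), closed(b), cold(b), flies(obj1), green(b), large(b), locked(b), mammal(obj1), metal(b), open(b), penguin(b), ready(b), red(obj1), signed(b), visible(obj1), wooden(b)

Round 1 fires rule 2, rule 6, rule 8, giving signed(b), cold(b), visible(obj1).
Round 2 fires rule 5, rule 11, giving penguin(b), red(obj1).
Round 3 fires rule 7, rule 9, giving flies(obj1), closed(b).
Round 4 fires rule 1, rule 10, giving green(b), locked(b).
Round 5 fires rule 4, giving metal(b).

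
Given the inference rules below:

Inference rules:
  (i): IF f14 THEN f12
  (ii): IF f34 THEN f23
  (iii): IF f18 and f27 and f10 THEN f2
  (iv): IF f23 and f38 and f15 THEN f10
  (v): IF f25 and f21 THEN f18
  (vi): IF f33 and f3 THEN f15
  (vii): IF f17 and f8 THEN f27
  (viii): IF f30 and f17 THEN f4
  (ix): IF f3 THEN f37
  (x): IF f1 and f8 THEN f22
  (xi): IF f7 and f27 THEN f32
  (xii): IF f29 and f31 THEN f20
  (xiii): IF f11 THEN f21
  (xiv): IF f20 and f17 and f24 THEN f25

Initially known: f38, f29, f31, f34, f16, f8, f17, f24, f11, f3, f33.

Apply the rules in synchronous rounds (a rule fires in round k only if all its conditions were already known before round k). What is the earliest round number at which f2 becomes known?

Round 1: (ii) [IF f34 THEN f23]; (vi) [IF f33 and f3 THEN f15]; (vii) [IF f17 and f8 THEN f27]; (ix) [IF f3 THEN f37]; (xii) [IF f29 and f31 THEN f20]; (xiii) [IF f11 THEN f21]. New: f23, f15, f27, f37, f20, f21.
Round 2: (iv) [IF f23 and f38 and f15 THEN f10]; (xiv) [IF f20 and f17 and f24 THEN f25]. New: f10, f25.
Round 3: (v) [IF f25 and f21 THEN f18]. New: f18.
Round 4: (iii) [IF f18 and f27 and f10 THEN f2]. New: f2.
f2 first appears in round 4.

4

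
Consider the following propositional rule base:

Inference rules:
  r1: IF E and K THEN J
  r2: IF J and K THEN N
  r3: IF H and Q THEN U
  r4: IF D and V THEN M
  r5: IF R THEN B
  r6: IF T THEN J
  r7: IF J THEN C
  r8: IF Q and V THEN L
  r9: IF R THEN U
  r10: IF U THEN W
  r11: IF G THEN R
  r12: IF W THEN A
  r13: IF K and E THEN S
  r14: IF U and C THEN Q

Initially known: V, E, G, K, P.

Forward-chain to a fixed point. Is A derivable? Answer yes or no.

Round 1: r1 [IF E and K THEN J]; r11 [IF G THEN R]; r13 [IF K and E THEN S]. Adds J, R, S.
Round 2: r2 [IF J and K THEN N]; r5 [IF R THEN B]; r7 [IF J THEN C]; r9 [IF R THEN U]. Adds N, B, C, U.
Round 3: r10 [IF U THEN W]; r14 [IF U and C THEN Q]. Adds W, Q.
Round 4: r8 [IF Q and V THEN L]; r12 [IF W THEN A]. Adds L, A.
A appears in round 4, so it is derivable.

yes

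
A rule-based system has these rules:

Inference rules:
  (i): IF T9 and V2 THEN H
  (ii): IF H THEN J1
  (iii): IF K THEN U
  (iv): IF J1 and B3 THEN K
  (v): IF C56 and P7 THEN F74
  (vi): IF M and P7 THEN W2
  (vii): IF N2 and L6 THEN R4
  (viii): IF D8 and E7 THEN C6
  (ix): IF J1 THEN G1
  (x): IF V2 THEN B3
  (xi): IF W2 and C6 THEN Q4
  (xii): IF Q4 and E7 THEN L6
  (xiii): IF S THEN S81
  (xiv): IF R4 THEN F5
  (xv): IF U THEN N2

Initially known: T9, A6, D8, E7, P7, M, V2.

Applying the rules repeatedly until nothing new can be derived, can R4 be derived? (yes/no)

[1] (i) [IF T9 and V2 THEN H]; (vi) [IF M and P7 THEN W2]; (viii) [IF D8 and E7 THEN C6]; (x) [IF V2 THEN B3]. ⇒ new: H, W2, C6, B3.
[2] (ii) [IF H THEN J1]; (xi) [IF W2 and C6 THEN Q4]. ⇒ new: J1, Q4.
[3] (iv) [IF J1 and B3 THEN K]; (ix) [IF J1 THEN G1]; (xii) [IF Q4 and E7 THEN L6]. ⇒ new: K, G1, L6.
[4] (iii) [IF K THEN U]. ⇒ new: U.
[5] (xv) [IF U THEN N2]. ⇒ new: N2.
[6] (vii) [IF N2 and L6 THEN R4]. ⇒ new: R4.
[7] (xiv) [IF R4 THEN F5]. ⇒ new: F5.
R4 appears in round 6, so it is derivable.

yes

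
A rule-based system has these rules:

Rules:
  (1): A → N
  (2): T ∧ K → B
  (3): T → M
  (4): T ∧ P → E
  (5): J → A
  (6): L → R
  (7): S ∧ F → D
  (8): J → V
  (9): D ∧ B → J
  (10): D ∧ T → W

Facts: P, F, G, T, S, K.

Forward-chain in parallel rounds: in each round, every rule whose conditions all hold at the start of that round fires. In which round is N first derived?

4

Round 1 — (2), (3), (4), (7), derive B, M, E, D.
Round 2 — (9), (10), derive J, W.
Round 3 — (5), (8), derive A, V.
Round 4 — (1), derive N.
N first appears in round 4.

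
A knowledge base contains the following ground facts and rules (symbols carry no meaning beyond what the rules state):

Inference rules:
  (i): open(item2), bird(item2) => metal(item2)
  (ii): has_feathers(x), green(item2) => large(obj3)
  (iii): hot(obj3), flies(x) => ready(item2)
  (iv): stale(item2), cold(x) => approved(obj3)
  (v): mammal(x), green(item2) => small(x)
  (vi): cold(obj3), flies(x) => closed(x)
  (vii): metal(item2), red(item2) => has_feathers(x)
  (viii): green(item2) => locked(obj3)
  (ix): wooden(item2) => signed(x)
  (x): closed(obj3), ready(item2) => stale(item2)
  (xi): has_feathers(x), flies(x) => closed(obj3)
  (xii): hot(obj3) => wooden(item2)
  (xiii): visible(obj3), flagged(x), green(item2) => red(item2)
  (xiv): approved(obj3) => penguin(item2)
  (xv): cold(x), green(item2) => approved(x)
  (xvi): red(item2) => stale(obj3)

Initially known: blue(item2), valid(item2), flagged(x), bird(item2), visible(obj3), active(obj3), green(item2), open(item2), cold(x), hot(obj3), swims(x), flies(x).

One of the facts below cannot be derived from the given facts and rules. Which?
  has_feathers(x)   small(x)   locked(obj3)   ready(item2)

small(x)

Round 1 — (i), (iii), (viii), (xii), (xiii), (xv), derive metal(item2), ready(item2), locked(obj3), wooden(item2), red(item2), approved(x).
Round 2 — (vii), (ix), (xvi), derive has_feathers(x), signed(x), stale(obj3).
Round 3 — (ii), (xi), derive large(obj3), closed(obj3).
Round 4 — (x), derive stale(item2).
Round 5 — (iv), derive approved(obj3).
Round 6 — (xiv), derive penguin(item2).
Derived: ready(item2) (round 1), locked(obj3) (round 1), has_feathers(x) (round 2). small(x) never appears in any round.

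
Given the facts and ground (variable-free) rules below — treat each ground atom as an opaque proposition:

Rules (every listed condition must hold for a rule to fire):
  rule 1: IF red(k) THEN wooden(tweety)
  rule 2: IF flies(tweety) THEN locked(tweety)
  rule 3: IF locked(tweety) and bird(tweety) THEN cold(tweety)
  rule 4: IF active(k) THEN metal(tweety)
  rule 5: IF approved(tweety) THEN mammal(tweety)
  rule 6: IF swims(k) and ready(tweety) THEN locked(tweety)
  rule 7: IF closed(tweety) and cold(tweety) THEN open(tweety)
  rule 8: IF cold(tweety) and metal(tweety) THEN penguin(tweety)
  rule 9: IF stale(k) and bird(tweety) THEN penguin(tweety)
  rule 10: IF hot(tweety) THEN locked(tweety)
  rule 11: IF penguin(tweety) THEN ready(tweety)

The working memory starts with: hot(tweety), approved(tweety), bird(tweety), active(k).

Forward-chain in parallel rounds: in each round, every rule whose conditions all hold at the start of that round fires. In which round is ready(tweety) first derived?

[1] rule 4 [IF active(k) THEN metal(tweety)]; rule 5 [IF approved(tweety) THEN mammal(tweety)]; rule 10 [IF hot(tweety) THEN locked(tweety)]. ⇒ new: metal(tweety), mammal(tweety), locked(tweety).
[2] rule 3 [IF locked(tweety) and bird(tweety) THEN cold(tweety)]. ⇒ new: cold(tweety).
[3] rule 8 [IF cold(tweety) and metal(tweety) THEN penguin(tweety)]. ⇒ new: penguin(tweety).
[4] rule 11 [IF penguin(tweety) THEN ready(tweety)]. ⇒ new: ready(tweety).
ready(tweety) first appears in round 4.

4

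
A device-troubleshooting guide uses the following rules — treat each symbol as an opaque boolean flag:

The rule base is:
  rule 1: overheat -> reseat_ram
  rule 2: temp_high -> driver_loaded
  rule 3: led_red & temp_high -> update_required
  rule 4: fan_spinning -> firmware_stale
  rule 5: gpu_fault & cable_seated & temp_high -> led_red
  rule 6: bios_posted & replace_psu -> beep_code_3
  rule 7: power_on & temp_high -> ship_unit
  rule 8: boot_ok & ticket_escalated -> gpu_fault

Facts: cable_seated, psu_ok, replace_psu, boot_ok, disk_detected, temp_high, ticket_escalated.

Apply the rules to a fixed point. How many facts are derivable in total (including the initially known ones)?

11

Round 1 fires rule 2, rule 8, giving driver_loaded, gpu_fault.
Round 2 fires rule 5, giving led_red.
Round 3 fires rule 3, giving update_required.
Closure: {boot_ok, cable_seated, disk_detected, driver_loaded, gpu_fault, led_red, psu_ok, replace_psu, temp_high, ticket_escalated, update_required} — 11 facts.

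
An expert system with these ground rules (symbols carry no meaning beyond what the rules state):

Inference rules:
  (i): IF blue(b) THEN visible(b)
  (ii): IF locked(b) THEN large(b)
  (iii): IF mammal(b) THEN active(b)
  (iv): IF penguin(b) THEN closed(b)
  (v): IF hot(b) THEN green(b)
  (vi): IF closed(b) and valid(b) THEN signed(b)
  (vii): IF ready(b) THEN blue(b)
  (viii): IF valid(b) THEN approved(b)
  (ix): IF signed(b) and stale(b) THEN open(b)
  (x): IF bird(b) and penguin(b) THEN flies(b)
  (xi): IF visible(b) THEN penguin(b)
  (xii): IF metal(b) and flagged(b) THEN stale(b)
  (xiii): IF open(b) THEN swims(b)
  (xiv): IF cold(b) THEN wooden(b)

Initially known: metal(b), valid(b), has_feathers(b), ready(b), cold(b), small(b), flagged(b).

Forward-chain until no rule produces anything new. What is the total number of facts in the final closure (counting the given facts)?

Round 1: (vii) [IF ready(b) THEN blue(b)]; (viii) [IF valid(b) THEN approved(b)]; (xii) [IF metal(b) and flagged(b) THEN stale(b)]; (xiv) [IF cold(b) THEN wooden(b)]. New: blue(b), approved(b), stale(b), wooden(b).
Round 2: (i) [IF blue(b) THEN visible(b)]. New: visible(b).
Round 3: (xi) [IF visible(b) THEN penguin(b)]. New: penguin(b).
Round 4: (iv) [IF penguin(b) THEN closed(b)]. New: closed(b).
Round 5: (vi) [IF closed(b) and valid(b) THEN signed(b)]. New: signed(b).
Round 6: (ix) [IF signed(b) and stale(b) THEN open(b)]. New: open(b).
Round 7: (xiii) [IF open(b) THEN swims(b)]. New: swims(b).
Closure: {approved(b), blue(b), closed(b), cold(b), flagged(b), has_feathers(b), metal(b), open(b), penguin(b), ready(b), signed(b), small(b), stale(b), swims(b), valid(b), visible(b), wooden(b)} — 17 facts.

17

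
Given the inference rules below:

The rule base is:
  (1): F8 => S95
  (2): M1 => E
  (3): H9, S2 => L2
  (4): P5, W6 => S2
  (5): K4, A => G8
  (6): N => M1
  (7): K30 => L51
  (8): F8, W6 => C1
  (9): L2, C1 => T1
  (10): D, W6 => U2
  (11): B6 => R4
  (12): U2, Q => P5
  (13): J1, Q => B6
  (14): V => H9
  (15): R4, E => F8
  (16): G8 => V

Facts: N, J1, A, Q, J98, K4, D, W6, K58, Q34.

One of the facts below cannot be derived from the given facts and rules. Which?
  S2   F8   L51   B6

L51

Round 1 — (5), (6), (10), (13), derive G8, M1, U2, B6.
Round 2 — (2), (11), (12), (16), derive E, R4, P5, V.
Round 3 — (4), (14), (15), derive S2, H9, F8.
Round 4 — (1), (3), (8), derive S95, L2, C1.
Round 5 — (9), derive T1.
Derived: B6 (round 1), S2 (round 3), F8 (round 3). L51 never appears in any round.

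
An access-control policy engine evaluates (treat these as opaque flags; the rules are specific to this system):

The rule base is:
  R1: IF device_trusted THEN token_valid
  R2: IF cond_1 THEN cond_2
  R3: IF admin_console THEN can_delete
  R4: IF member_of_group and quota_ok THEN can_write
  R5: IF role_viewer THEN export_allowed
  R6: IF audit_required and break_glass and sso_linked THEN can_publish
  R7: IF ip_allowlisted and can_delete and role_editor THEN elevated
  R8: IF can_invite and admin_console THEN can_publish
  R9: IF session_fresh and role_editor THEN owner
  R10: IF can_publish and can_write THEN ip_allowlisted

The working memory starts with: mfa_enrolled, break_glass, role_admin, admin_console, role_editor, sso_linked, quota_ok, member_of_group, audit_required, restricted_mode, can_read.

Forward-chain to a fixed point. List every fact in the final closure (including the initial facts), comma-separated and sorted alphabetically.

admin_console, audit_required, break_glass, can_delete, can_publish, can_read, can_write, elevated, ip_allowlisted, member_of_group, mfa_enrolled, quota_ok, restricted_mode, role_admin, role_editor, sso_linked

Round 1: R3 [IF admin_console THEN can_delete]; R4 [IF member_of_group and quota_ok THEN can_write]; R6 [IF audit_required and break_glass and sso_linked THEN can_publish]. New: can_delete, can_write, can_publish.
Round 2: R10 [IF can_publish and can_write THEN ip_allowlisted]. New: ip_allowlisted.
Round 3: R7 [IF ip_allowlisted and can_delete and role_editor THEN elevated]. New: elevated.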